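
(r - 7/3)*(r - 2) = r^2 - 13*r/3 + 14/3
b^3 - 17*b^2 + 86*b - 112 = (b - 8)*(b - 7)*(b - 2)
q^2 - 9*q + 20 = (q - 5)*(q - 4)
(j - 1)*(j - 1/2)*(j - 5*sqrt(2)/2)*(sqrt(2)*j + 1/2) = sqrt(2)*j^4 - 9*j^3/2 - 3*sqrt(2)*j^3/2 - 3*sqrt(2)*j^2/4 + 27*j^2/4 - 9*j/4 + 15*sqrt(2)*j/8 - 5*sqrt(2)/8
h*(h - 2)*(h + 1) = h^3 - h^2 - 2*h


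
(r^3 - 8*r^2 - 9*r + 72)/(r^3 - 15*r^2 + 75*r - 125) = (r^3 - 8*r^2 - 9*r + 72)/(r^3 - 15*r^2 + 75*r - 125)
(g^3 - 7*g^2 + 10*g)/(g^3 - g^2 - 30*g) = (-g^2 + 7*g - 10)/(-g^2 + g + 30)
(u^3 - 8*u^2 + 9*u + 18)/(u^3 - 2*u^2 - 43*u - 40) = (u^2 - 9*u + 18)/(u^2 - 3*u - 40)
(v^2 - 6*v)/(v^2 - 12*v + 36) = v/(v - 6)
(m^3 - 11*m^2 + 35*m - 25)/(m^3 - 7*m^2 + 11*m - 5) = (m - 5)/(m - 1)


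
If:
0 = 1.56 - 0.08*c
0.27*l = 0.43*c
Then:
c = 19.50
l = 31.06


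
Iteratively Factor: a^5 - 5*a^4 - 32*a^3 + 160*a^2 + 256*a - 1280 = (a + 4)*(a^4 - 9*a^3 + 4*a^2 + 144*a - 320) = (a + 4)^2*(a^3 - 13*a^2 + 56*a - 80) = (a - 4)*(a + 4)^2*(a^2 - 9*a + 20) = (a - 4)^2*(a + 4)^2*(a - 5)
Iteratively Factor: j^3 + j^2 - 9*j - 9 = (j + 3)*(j^2 - 2*j - 3) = (j + 1)*(j + 3)*(j - 3)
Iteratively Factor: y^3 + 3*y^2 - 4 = (y - 1)*(y^2 + 4*y + 4) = (y - 1)*(y + 2)*(y + 2)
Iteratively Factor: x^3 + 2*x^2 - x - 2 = (x - 1)*(x^2 + 3*x + 2) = (x - 1)*(x + 1)*(x + 2)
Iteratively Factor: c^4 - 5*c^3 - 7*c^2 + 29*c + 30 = (c - 3)*(c^3 - 2*c^2 - 13*c - 10) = (c - 3)*(c + 1)*(c^2 - 3*c - 10) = (c - 3)*(c + 1)*(c + 2)*(c - 5)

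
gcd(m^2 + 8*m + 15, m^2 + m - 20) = m + 5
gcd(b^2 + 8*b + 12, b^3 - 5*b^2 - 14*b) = b + 2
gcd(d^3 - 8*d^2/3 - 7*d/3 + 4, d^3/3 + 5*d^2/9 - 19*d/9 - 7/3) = 1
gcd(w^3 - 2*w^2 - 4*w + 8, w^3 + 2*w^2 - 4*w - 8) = w^2 - 4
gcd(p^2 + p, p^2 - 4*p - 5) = p + 1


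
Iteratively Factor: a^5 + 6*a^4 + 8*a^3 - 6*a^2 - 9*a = (a - 1)*(a^4 + 7*a^3 + 15*a^2 + 9*a) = (a - 1)*(a + 1)*(a^3 + 6*a^2 + 9*a) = (a - 1)*(a + 1)*(a + 3)*(a^2 + 3*a) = (a - 1)*(a + 1)*(a + 3)^2*(a)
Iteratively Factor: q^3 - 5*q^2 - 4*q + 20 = (q - 5)*(q^2 - 4) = (q - 5)*(q + 2)*(q - 2)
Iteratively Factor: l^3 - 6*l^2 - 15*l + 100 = (l - 5)*(l^2 - l - 20) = (l - 5)*(l + 4)*(l - 5)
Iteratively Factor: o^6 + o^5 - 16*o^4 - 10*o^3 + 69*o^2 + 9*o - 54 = (o + 3)*(o^5 - 2*o^4 - 10*o^3 + 20*o^2 + 9*o - 18) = (o + 3)^2*(o^4 - 5*o^3 + 5*o^2 + 5*o - 6) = (o - 2)*(o + 3)^2*(o^3 - 3*o^2 - o + 3) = (o - 3)*(o - 2)*(o + 3)^2*(o^2 - 1) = (o - 3)*(o - 2)*(o + 1)*(o + 3)^2*(o - 1)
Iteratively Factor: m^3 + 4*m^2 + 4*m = (m)*(m^2 + 4*m + 4) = m*(m + 2)*(m + 2)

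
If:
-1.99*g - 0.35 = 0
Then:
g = -0.18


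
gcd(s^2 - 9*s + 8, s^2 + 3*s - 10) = 1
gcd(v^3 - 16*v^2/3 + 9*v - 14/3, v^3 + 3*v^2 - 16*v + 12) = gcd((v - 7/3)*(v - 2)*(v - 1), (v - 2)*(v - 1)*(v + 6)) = v^2 - 3*v + 2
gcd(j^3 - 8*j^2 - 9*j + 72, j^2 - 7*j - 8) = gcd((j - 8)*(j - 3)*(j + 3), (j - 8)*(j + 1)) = j - 8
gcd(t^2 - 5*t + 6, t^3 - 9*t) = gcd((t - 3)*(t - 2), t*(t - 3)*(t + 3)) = t - 3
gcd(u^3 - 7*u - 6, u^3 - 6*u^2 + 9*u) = u - 3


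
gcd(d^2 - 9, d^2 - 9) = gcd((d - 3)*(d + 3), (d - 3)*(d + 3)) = d^2 - 9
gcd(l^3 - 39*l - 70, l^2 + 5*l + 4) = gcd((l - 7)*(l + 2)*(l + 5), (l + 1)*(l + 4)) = 1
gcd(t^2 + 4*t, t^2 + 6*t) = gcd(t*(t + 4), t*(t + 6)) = t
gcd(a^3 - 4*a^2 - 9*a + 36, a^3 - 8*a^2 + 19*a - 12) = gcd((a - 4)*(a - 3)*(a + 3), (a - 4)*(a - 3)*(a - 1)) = a^2 - 7*a + 12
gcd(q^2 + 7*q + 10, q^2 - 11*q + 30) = 1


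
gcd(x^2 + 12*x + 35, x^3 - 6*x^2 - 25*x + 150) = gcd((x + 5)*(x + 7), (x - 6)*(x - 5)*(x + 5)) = x + 5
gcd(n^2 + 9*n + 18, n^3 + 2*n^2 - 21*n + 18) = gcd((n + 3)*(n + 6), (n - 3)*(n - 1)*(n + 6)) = n + 6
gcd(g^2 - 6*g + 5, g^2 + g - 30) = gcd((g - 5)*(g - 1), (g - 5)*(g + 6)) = g - 5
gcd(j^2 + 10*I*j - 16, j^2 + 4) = j + 2*I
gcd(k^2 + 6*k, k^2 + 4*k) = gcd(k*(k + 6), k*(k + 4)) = k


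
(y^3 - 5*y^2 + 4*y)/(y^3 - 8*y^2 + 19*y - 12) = y/(y - 3)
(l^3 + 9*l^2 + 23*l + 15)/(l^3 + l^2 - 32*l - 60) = (l^2 + 4*l + 3)/(l^2 - 4*l - 12)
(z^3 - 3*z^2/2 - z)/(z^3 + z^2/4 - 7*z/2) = 2*(2*z^2 - 3*z - 2)/(4*z^2 + z - 14)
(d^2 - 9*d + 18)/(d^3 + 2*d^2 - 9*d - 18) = (d - 6)/(d^2 + 5*d + 6)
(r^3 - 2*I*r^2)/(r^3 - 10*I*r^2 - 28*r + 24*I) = r^2/(r^2 - 8*I*r - 12)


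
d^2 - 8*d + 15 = (d - 5)*(d - 3)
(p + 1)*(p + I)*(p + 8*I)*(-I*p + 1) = -I*p^4 + 10*p^3 - I*p^3 + 10*p^2 + 17*I*p^2 - 8*p + 17*I*p - 8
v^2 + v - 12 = (v - 3)*(v + 4)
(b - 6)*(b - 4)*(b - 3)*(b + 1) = b^4 - 12*b^3 + 41*b^2 - 18*b - 72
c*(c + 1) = c^2 + c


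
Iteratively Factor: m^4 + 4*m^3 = (m)*(m^3 + 4*m^2) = m^2*(m^2 + 4*m) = m^2*(m + 4)*(m)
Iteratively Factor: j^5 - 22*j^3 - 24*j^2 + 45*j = (j + 3)*(j^4 - 3*j^3 - 13*j^2 + 15*j) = j*(j + 3)*(j^3 - 3*j^2 - 13*j + 15) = j*(j - 1)*(j + 3)*(j^2 - 2*j - 15) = j*(j - 1)*(j + 3)^2*(j - 5)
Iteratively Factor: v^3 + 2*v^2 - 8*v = (v + 4)*(v^2 - 2*v) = (v - 2)*(v + 4)*(v)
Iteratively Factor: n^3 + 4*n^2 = (n)*(n^2 + 4*n) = n^2*(n + 4)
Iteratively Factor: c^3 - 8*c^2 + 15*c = (c - 3)*(c^2 - 5*c) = (c - 5)*(c - 3)*(c)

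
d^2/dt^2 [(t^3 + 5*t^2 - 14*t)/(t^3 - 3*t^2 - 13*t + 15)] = 2*(8*t^6 - 3*t^5 + 231*t^4 - 814*t^3 + 1350*t^2 - 1215*t - 1605)/(t^9 - 9*t^8 - 12*t^7 + 252*t^6 - 114*t^5 - 2286*t^4 + 1988*t^3 + 5580*t^2 - 8775*t + 3375)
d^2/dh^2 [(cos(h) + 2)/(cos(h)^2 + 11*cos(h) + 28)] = (-9*(1 - cos(2*h))^2*cos(h)/4 + 3*(1 - cos(2*h))^2/4 - 251*cos(h)/2 + 154*cos(2*h) + 24*cos(3*h) + cos(5*h)/2 - 93)/((cos(h) + 4)^3*(cos(h) + 7)^3)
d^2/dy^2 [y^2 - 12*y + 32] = 2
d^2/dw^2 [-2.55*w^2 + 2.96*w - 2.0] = -5.10000000000000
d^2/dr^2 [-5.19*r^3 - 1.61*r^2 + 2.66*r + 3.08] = -31.14*r - 3.22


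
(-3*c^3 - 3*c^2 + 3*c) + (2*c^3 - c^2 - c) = -c^3 - 4*c^2 + 2*c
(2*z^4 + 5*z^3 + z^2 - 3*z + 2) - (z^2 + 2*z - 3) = 2*z^4 + 5*z^3 - 5*z + 5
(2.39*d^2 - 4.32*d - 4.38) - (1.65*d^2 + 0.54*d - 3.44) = 0.74*d^2 - 4.86*d - 0.94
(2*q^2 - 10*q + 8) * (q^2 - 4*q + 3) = 2*q^4 - 18*q^3 + 54*q^2 - 62*q + 24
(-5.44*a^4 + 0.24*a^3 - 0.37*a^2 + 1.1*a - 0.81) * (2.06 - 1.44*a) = 7.8336*a^5 - 11.552*a^4 + 1.0272*a^3 - 2.3462*a^2 + 3.4324*a - 1.6686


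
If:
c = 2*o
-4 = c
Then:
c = -4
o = -2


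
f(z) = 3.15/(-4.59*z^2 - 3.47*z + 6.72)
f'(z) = 3.15*(9.18*z + 3.47)/(-4.59*z^2 - 3.47*z + 6.72)^2 = (28.917*z + 10.9305)/(4.59*z^2 + 3.47*z - 6.72)^2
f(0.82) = 4.00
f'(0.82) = 55.75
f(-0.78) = 0.47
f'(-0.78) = -0.26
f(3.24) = -0.06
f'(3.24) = 0.04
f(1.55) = -0.33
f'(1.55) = 0.59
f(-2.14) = -0.46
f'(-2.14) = -1.08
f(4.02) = -0.04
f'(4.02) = 0.02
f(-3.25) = -0.10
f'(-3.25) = -0.09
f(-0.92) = 0.52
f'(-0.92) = -0.43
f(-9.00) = -0.01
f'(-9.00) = -0.00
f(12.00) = -0.00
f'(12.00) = 0.00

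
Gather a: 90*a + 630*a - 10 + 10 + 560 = 720*a + 560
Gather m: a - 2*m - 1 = a - 2*m - 1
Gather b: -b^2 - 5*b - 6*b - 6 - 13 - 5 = -b^2 - 11*b - 24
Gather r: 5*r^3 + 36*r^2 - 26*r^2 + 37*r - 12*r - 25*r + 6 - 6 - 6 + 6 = 5*r^3 + 10*r^2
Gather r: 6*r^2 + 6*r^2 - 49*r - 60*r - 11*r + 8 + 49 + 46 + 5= 12*r^2 - 120*r + 108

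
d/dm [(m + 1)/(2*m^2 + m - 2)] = (2*m^2 + m - (m + 1)*(4*m + 1) - 2)/(2*m^2 + m - 2)^2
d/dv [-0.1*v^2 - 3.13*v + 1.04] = -0.2*v - 3.13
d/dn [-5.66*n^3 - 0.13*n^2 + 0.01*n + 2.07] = -16.98*n^2 - 0.26*n + 0.01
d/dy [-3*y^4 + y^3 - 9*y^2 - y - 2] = -12*y^3 + 3*y^2 - 18*y - 1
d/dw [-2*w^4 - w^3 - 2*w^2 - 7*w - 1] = -8*w^3 - 3*w^2 - 4*w - 7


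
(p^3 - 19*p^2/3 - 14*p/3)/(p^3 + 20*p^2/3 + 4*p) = (p - 7)/(p + 6)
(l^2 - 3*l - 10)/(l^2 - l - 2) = (-l^2 + 3*l + 10)/(-l^2 + l + 2)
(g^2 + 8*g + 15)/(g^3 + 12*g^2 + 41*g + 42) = (g + 5)/(g^2 + 9*g + 14)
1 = 1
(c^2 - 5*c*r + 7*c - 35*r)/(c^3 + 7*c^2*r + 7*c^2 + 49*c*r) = (c - 5*r)/(c*(c + 7*r))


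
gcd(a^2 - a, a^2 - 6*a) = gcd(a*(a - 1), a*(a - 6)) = a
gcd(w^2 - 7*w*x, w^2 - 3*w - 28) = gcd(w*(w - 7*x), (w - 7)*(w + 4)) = 1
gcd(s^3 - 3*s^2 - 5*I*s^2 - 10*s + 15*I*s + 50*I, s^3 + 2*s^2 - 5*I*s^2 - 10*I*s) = s^2 + s*(2 - 5*I) - 10*I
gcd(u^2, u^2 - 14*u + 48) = 1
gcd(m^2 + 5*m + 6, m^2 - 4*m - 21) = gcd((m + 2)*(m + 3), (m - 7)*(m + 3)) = m + 3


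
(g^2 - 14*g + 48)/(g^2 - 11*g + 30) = (g - 8)/(g - 5)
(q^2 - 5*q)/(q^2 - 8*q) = (q - 5)/(q - 8)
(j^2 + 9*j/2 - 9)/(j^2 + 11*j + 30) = (j - 3/2)/(j + 5)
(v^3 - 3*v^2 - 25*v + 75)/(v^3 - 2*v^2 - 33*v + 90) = (v + 5)/(v + 6)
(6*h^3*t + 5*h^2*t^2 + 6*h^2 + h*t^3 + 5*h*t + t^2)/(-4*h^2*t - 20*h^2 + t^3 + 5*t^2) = (3*h^2*t + h*t^2 + 3*h + t)/(-2*h*t - 10*h + t^2 + 5*t)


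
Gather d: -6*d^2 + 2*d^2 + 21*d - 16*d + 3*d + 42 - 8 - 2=-4*d^2 + 8*d + 32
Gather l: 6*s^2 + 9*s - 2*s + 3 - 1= 6*s^2 + 7*s + 2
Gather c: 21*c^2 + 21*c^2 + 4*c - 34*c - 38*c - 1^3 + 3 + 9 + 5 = 42*c^2 - 68*c + 16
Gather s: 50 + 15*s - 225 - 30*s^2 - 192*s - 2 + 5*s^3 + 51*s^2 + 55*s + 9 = 5*s^3 + 21*s^2 - 122*s - 168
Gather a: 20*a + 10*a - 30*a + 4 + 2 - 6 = 0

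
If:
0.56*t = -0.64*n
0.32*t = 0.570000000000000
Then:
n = -1.56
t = 1.78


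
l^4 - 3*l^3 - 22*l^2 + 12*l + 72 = (l - 6)*(l - 2)*(l + 2)*(l + 3)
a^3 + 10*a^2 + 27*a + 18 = (a + 1)*(a + 3)*(a + 6)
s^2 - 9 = (s - 3)*(s + 3)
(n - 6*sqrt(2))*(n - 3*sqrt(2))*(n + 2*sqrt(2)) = n^3 - 7*sqrt(2)*n^2 + 72*sqrt(2)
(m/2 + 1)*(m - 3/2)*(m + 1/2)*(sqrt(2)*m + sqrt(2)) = sqrt(2)*m^4/2 + sqrt(2)*m^3 - 7*sqrt(2)*m^2/8 - 17*sqrt(2)*m/8 - 3*sqrt(2)/4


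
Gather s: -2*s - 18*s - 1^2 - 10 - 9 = -20*s - 20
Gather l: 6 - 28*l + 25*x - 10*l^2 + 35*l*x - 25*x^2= -10*l^2 + l*(35*x - 28) - 25*x^2 + 25*x + 6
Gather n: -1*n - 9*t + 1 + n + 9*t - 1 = 0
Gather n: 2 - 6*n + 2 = 4 - 6*n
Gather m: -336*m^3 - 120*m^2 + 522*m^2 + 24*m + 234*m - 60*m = -336*m^3 + 402*m^2 + 198*m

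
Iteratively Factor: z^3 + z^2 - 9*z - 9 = (z + 3)*(z^2 - 2*z - 3) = (z - 3)*(z + 3)*(z + 1)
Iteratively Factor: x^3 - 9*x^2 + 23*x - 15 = (x - 3)*(x^2 - 6*x + 5) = (x - 5)*(x - 3)*(x - 1)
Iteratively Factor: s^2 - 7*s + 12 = (s - 3)*(s - 4)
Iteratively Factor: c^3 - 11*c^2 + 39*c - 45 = (c - 3)*(c^2 - 8*c + 15) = (c - 5)*(c - 3)*(c - 3)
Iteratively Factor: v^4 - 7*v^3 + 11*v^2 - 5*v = (v - 1)*(v^3 - 6*v^2 + 5*v) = (v - 1)^2*(v^2 - 5*v) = v*(v - 1)^2*(v - 5)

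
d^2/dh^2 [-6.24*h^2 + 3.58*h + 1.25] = -12.4800000000000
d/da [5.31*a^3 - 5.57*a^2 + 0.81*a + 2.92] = 15.93*a^2 - 11.14*a + 0.81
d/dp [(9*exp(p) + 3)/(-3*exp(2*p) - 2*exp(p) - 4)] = (6*(3*exp(p) + 1)^2 - 27*exp(2*p) - 18*exp(p) - 36)*exp(p)/(3*exp(2*p) + 2*exp(p) + 4)^2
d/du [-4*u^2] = -8*u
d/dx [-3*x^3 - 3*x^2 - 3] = 3*x*(-3*x - 2)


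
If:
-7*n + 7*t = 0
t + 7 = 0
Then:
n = -7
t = -7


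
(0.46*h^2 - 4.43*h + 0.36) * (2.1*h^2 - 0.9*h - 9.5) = 0.966*h^4 - 9.717*h^3 + 0.373*h^2 + 41.761*h - 3.42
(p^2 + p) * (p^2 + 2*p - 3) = p^4 + 3*p^3 - p^2 - 3*p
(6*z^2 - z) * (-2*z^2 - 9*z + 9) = -12*z^4 - 52*z^3 + 63*z^2 - 9*z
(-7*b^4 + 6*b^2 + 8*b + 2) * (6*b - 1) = -42*b^5 + 7*b^4 + 36*b^3 + 42*b^2 + 4*b - 2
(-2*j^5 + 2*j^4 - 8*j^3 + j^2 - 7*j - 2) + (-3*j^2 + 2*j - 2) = -2*j^5 + 2*j^4 - 8*j^3 - 2*j^2 - 5*j - 4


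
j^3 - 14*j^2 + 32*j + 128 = (j - 8)^2*(j + 2)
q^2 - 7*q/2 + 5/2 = (q - 5/2)*(q - 1)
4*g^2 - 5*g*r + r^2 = (-4*g + r)*(-g + r)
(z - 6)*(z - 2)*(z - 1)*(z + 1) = z^4 - 8*z^3 + 11*z^2 + 8*z - 12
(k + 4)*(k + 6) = k^2 + 10*k + 24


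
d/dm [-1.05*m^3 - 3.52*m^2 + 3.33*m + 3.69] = -3.15*m^2 - 7.04*m + 3.33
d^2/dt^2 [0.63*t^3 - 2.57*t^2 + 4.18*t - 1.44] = 3.78*t - 5.14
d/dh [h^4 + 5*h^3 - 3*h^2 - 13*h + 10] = 4*h^3 + 15*h^2 - 6*h - 13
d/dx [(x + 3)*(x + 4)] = 2*x + 7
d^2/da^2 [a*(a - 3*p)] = 2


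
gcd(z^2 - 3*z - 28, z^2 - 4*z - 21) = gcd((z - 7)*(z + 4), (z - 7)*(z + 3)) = z - 7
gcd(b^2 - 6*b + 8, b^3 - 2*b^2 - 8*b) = b - 4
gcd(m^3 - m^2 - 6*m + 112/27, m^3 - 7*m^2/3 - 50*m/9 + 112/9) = m^2 - m/3 - 56/9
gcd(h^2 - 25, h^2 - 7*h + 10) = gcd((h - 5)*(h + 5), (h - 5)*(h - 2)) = h - 5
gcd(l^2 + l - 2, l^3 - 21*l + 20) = l - 1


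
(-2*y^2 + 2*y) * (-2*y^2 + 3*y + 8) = 4*y^4 - 10*y^3 - 10*y^2 + 16*y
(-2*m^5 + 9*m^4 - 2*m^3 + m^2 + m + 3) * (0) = 0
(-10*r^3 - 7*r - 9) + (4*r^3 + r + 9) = -6*r^3 - 6*r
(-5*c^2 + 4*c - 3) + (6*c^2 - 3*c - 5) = c^2 + c - 8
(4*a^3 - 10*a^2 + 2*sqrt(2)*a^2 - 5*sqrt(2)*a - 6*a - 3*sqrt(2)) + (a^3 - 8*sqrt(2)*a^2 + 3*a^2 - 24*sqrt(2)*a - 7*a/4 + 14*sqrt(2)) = 5*a^3 - 6*sqrt(2)*a^2 - 7*a^2 - 29*sqrt(2)*a - 31*a/4 + 11*sqrt(2)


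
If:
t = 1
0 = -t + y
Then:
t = 1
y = 1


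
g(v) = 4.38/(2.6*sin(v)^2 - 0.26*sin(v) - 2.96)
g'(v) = 4.38*(-5.2*sin(v)*cos(v) + 0.26*cos(v))/(2.6*sin(v)^2 - 0.26*sin(v) - 2.96)^2 = (1.1388 - 22.776*sin(v))*cos(v)/(-2.6*sin(v)^2 + 0.26*sin(v) + 2.96)^2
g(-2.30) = -3.32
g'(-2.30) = -6.93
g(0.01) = -1.48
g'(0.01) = 0.10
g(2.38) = -2.30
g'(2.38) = 2.92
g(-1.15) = -7.87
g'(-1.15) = 28.92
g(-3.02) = -1.52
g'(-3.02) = -0.46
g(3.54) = -1.77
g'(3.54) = -1.51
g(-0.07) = -1.50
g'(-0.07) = 0.32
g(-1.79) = -19.11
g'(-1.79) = -96.77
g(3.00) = -1.49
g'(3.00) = 0.24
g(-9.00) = -1.82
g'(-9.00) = -1.65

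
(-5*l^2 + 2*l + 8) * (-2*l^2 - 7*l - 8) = 10*l^4 + 31*l^3 + 10*l^2 - 72*l - 64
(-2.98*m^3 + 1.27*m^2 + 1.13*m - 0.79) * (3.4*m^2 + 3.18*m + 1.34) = -10.132*m^5 - 5.1584*m^4 + 3.8874*m^3 + 2.6092*m^2 - 0.998*m - 1.0586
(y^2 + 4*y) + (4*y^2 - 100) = 5*y^2 + 4*y - 100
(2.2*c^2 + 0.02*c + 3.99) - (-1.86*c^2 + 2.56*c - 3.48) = 4.06*c^2 - 2.54*c + 7.47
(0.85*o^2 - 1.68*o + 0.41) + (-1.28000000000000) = 0.85*o^2 - 1.68*o - 0.87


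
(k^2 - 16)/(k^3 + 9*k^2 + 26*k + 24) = (k - 4)/(k^2 + 5*k + 6)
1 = 1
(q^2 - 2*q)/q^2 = (q - 2)/q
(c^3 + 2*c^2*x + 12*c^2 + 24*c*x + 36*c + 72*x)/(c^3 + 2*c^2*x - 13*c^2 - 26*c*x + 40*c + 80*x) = (c^2 + 12*c + 36)/(c^2 - 13*c + 40)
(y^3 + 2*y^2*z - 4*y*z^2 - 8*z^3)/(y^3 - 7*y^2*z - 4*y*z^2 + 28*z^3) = (y + 2*z)/(y - 7*z)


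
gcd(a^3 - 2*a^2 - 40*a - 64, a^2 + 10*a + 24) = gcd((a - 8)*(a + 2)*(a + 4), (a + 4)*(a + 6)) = a + 4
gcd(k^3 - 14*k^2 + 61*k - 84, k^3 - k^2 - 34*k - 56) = k - 7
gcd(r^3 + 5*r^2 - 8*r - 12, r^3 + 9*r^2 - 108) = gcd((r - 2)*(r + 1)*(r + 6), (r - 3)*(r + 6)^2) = r + 6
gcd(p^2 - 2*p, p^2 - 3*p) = p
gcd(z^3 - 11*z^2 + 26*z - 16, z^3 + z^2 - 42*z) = 1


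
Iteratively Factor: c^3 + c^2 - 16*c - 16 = (c - 4)*(c^2 + 5*c + 4) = (c - 4)*(c + 4)*(c + 1)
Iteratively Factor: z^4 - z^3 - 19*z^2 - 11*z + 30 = (z + 2)*(z^3 - 3*z^2 - 13*z + 15) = (z - 5)*(z + 2)*(z^2 + 2*z - 3) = (z - 5)*(z + 2)*(z + 3)*(z - 1)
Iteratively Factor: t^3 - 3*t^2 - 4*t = (t + 1)*(t^2 - 4*t) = (t - 4)*(t + 1)*(t)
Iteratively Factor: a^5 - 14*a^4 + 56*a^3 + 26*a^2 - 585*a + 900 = (a - 4)*(a^4 - 10*a^3 + 16*a^2 + 90*a - 225) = (a - 5)*(a - 4)*(a^3 - 5*a^2 - 9*a + 45) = (a - 5)*(a - 4)*(a + 3)*(a^2 - 8*a + 15) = (a - 5)^2*(a - 4)*(a + 3)*(a - 3)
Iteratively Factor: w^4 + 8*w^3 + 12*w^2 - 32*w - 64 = (w + 4)*(w^3 + 4*w^2 - 4*w - 16) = (w - 2)*(w + 4)*(w^2 + 6*w + 8) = (w - 2)*(w + 4)^2*(w + 2)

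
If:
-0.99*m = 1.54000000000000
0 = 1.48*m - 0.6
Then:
No Solution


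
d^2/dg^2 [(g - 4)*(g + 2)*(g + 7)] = 6*g + 10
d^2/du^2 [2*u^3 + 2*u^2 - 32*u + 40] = 12*u + 4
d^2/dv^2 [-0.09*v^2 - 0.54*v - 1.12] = -0.180000000000000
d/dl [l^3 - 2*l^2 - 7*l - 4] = 3*l^2 - 4*l - 7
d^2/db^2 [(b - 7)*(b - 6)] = 2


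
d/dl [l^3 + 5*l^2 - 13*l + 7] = 3*l^2 + 10*l - 13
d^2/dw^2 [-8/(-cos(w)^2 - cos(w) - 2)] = 8*(-4*sin(w)^4 - 5*sin(w)^2 + 23*cos(w)/4 - 3*cos(3*w)/4 + 7)/(-sin(w)^2 + cos(w) + 3)^3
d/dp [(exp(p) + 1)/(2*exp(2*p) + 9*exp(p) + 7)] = -2*exp(p)/(4*exp(2*p) + 28*exp(p) + 49)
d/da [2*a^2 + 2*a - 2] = 4*a + 2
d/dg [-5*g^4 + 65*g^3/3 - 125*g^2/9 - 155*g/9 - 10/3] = -20*g^3 + 65*g^2 - 250*g/9 - 155/9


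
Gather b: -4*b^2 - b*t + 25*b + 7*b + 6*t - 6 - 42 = -4*b^2 + b*(32 - t) + 6*t - 48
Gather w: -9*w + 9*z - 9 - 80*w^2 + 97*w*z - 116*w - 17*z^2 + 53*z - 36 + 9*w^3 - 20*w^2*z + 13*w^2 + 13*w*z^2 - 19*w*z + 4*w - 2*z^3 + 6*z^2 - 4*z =9*w^3 + w^2*(-20*z - 67) + w*(13*z^2 + 78*z - 121) - 2*z^3 - 11*z^2 + 58*z - 45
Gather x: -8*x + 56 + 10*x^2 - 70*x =10*x^2 - 78*x + 56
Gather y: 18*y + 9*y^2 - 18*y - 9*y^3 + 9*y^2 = -9*y^3 + 18*y^2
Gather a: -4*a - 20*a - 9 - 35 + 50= 6 - 24*a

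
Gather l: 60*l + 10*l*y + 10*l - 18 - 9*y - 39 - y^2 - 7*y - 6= l*(10*y + 70) - y^2 - 16*y - 63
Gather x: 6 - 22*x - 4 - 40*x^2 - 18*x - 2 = -40*x^2 - 40*x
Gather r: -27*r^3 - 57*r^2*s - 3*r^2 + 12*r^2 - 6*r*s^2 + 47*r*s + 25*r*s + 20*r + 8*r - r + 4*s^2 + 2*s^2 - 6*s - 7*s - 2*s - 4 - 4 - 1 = -27*r^3 + r^2*(9 - 57*s) + r*(-6*s^2 + 72*s + 27) + 6*s^2 - 15*s - 9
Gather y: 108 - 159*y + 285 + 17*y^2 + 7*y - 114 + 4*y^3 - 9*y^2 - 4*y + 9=4*y^3 + 8*y^2 - 156*y + 288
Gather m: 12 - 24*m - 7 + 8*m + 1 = 6 - 16*m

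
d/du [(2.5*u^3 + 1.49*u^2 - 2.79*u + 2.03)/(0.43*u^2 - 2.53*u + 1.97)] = (1.075*u^4 - 12.65*u^3 + 12.205*u^2 + 4.1248*u - 0.3604)/(0.1849*u^4 - 2.1758*u^3 + 8.0951*u^2 - 9.9682*u + 3.8809)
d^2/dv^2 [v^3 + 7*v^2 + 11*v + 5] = 6*v + 14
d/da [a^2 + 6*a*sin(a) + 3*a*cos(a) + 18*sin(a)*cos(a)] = -3*a*sin(a) + 6*a*cos(a) + 2*a + 6*sin(a) + 3*cos(a) + 18*cos(2*a)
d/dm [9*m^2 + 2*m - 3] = 18*m + 2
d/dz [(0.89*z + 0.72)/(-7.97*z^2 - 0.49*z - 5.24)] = (7.0933*z^2 + 11.4768*z - 4.3108)/(63.5209*z^4 + 7.8106*z^3 + 83.7657*z^2 + 5.1352*z + 27.4576)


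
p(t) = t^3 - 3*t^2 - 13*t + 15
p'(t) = 3*t^2 - 6*t - 13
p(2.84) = -23.21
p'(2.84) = -5.84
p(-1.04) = 24.15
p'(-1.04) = -3.52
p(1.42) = -6.65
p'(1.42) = -15.47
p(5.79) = 33.26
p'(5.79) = 52.83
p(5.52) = 20.03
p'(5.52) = 45.29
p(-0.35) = 19.14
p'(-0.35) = -10.53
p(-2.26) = 17.51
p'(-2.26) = 15.88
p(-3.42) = -15.63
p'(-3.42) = 42.61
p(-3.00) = 0.00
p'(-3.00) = 32.00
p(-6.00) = -231.00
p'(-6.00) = 131.00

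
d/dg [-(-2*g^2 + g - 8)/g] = 2 - 8/g^2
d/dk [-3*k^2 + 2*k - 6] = 2 - 6*k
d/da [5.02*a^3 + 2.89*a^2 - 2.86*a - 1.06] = 15.06*a^2 + 5.78*a - 2.86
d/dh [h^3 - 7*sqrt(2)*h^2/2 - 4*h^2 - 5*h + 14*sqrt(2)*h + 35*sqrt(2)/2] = 3*h^2 - 7*sqrt(2)*h - 8*h - 5 + 14*sqrt(2)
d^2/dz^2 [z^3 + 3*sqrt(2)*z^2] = 6*z + 6*sqrt(2)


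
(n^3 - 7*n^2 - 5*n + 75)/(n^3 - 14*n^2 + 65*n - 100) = (n + 3)/(n - 4)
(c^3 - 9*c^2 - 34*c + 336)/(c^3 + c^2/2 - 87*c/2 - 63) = 2*(c - 8)/(2*c + 3)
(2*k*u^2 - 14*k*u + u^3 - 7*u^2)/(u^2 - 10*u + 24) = u*(2*k*u - 14*k + u^2 - 7*u)/(u^2 - 10*u + 24)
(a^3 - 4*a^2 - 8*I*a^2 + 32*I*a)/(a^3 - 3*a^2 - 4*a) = (a - 8*I)/(a + 1)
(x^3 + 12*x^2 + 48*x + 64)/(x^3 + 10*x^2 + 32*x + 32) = (x + 4)/(x + 2)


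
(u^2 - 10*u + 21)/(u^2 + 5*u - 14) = (u^2 - 10*u + 21)/(u^2 + 5*u - 14)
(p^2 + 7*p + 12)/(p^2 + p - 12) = (p + 3)/(p - 3)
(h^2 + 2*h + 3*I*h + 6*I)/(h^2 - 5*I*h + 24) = (h + 2)/(h - 8*I)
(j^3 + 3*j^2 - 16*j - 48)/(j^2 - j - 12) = j + 4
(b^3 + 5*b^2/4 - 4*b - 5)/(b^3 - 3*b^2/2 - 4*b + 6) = (4*b + 5)/(2*(2*b - 3))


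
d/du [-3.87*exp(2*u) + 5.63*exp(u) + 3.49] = (5.63 - 7.74*exp(u))*exp(u)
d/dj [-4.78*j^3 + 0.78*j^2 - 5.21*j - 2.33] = -14.34*j^2 + 1.56*j - 5.21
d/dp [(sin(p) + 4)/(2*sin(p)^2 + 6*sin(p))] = -(cos(p) + 8/tan(p) + 12*cos(p)/sin(p)^2)/(2*(sin(p) + 3)^2)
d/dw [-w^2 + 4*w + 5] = 4 - 2*w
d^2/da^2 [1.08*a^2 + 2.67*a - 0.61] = 2.16000000000000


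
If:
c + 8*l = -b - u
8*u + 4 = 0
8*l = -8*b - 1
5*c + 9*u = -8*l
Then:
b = -2/27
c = 53/54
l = -11/216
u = -1/2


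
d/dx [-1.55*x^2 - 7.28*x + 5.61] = -3.1*x - 7.28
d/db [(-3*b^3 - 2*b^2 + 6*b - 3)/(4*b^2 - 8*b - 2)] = (-6*b^4 + 24*b^3 + 5*b^2 + 16*b - 18)/(2*(4*b^4 - 16*b^3 + 12*b^2 + 8*b + 1))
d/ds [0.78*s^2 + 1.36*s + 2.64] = 1.56*s + 1.36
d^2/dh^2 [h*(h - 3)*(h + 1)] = 6*h - 4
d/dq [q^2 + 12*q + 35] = 2*q + 12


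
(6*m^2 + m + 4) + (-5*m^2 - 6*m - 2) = m^2 - 5*m + 2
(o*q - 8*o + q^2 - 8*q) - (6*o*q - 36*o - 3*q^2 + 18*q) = -5*o*q + 28*o + 4*q^2 - 26*q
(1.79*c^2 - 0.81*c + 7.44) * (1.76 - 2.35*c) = -4.2065*c^3 + 5.0539*c^2 - 18.9096*c + 13.0944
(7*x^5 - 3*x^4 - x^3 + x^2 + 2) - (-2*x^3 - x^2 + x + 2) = 7*x^5 - 3*x^4 + x^3 + 2*x^2 - x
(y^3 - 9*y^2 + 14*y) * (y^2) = y^5 - 9*y^4 + 14*y^3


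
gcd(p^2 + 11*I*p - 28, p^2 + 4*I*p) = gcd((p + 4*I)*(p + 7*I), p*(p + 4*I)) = p + 4*I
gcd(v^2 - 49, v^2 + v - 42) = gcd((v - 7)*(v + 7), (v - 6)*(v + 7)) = v + 7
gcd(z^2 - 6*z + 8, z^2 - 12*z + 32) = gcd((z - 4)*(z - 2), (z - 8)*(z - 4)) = z - 4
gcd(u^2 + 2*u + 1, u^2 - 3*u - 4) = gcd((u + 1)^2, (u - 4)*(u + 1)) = u + 1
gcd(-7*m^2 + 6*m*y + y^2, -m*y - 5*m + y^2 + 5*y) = -m + y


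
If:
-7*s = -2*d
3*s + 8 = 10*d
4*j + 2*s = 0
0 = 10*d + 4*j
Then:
No Solution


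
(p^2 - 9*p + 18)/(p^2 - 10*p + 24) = (p - 3)/(p - 4)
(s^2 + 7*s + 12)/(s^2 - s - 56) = (s^2 + 7*s + 12)/(s^2 - s - 56)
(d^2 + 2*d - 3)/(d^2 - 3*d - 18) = (d - 1)/(d - 6)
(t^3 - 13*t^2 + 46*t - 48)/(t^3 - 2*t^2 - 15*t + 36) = (t^2 - 10*t + 16)/(t^2 + t - 12)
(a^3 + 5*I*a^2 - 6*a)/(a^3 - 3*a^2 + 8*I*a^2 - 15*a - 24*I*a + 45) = a*(a + 2*I)/(a^2 + a*(-3 + 5*I) - 15*I)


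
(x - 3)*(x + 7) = x^2 + 4*x - 21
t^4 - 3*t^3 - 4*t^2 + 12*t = t*(t - 3)*(t - 2)*(t + 2)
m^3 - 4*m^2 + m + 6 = (m - 3)*(m - 2)*(m + 1)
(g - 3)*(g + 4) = g^2 + g - 12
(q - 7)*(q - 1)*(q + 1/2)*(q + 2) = q^4 - 11*q^3/2 - 12*q^2 + 19*q/2 + 7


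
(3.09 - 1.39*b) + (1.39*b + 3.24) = 6.33000000000000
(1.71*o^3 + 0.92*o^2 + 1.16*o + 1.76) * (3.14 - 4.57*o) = -7.8147*o^4 + 1.165*o^3 - 2.4124*o^2 - 4.4008*o + 5.5264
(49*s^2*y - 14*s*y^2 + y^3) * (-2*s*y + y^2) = -98*s^3*y^2 + 77*s^2*y^3 - 16*s*y^4 + y^5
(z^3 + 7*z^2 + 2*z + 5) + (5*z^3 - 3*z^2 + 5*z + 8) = 6*z^3 + 4*z^2 + 7*z + 13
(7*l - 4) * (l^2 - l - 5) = 7*l^3 - 11*l^2 - 31*l + 20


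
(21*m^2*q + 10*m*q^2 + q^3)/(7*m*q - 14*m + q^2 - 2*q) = q*(3*m + q)/(q - 2)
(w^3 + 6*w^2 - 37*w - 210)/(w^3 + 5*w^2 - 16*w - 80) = (w^2 + w - 42)/(w^2 - 16)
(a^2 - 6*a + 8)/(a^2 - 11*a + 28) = (a - 2)/(a - 7)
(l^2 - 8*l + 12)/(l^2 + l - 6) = (l - 6)/(l + 3)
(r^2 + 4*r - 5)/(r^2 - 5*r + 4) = (r + 5)/(r - 4)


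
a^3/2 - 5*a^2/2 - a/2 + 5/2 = (a/2 + 1/2)*(a - 5)*(a - 1)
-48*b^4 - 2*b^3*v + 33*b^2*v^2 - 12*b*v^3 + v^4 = (-8*b + v)*(-3*b + v)*(-2*b + v)*(b + v)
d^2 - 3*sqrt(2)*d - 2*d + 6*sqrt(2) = (d - 2)*(d - 3*sqrt(2))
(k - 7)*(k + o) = k^2 + k*o - 7*k - 7*o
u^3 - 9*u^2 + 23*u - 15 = (u - 5)*(u - 3)*(u - 1)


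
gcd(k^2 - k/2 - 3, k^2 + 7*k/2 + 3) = k + 3/2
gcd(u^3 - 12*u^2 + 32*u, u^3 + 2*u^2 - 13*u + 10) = 1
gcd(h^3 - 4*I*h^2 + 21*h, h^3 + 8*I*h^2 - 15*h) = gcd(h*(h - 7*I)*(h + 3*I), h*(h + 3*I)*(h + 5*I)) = h^2 + 3*I*h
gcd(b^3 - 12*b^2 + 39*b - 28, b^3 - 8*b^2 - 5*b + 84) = b^2 - 11*b + 28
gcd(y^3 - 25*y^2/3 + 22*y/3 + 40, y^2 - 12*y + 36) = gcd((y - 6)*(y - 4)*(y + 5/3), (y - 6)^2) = y - 6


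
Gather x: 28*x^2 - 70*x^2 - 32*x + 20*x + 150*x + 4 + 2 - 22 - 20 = -42*x^2 + 138*x - 36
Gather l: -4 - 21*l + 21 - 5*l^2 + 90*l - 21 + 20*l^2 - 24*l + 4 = 15*l^2 + 45*l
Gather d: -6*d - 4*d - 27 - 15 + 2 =-10*d - 40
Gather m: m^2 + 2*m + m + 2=m^2 + 3*m + 2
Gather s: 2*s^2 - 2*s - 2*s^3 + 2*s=-2*s^3 + 2*s^2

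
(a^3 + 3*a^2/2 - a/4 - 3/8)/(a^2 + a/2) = a + 1 - 3/(4*a)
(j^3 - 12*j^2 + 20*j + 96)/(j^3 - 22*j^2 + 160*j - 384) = (j + 2)/(j - 8)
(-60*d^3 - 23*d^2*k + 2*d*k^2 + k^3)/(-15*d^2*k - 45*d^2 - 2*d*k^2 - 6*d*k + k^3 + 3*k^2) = (4*d + k)/(k + 3)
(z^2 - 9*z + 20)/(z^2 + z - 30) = (z - 4)/(z + 6)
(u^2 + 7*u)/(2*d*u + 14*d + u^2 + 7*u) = u/(2*d + u)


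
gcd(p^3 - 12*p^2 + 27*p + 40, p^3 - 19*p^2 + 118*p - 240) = p^2 - 13*p + 40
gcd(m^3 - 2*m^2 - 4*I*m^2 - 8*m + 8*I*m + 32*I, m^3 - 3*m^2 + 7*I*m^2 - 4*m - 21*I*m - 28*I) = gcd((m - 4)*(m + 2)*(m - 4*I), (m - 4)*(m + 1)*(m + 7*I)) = m - 4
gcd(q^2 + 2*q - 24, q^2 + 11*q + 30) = q + 6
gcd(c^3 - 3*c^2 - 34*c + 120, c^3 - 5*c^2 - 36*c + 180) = c^2 + c - 30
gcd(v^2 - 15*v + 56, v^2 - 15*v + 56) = v^2 - 15*v + 56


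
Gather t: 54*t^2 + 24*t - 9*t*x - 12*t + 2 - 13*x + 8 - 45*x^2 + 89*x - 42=54*t^2 + t*(12 - 9*x) - 45*x^2 + 76*x - 32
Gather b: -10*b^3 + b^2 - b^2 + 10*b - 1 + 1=-10*b^3 + 10*b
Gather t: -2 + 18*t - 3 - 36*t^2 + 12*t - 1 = -36*t^2 + 30*t - 6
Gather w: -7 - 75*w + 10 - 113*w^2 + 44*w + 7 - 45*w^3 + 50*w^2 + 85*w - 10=-45*w^3 - 63*w^2 + 54*w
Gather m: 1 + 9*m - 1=9*m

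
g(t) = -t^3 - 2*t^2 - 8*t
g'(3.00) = -47.00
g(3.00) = -69.00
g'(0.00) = -8.00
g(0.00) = 0.00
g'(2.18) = -30.98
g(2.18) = -37.31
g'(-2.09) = -12.74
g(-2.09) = 17.11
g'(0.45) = -10.41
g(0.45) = -4.10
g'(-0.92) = -6.86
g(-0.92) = 6.45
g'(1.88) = -26.12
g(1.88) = -28.75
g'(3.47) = -58.00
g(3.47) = -93.62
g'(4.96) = -101.64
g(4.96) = -210.91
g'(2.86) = -43.98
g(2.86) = -62.63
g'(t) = -3*t^2 - 4*t - 8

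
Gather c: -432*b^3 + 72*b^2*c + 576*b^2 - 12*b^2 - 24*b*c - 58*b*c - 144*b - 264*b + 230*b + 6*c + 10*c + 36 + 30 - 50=-432*b^3 + 564*b^2 - 178*b + c*(72*b^2 - 82*b + 16) + 16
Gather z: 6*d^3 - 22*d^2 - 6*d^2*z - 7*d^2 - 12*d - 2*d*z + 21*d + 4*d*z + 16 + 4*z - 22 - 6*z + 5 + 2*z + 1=6*d^3 - 29*d^2 + 9*d + z*(-6*d^2 + 2*d)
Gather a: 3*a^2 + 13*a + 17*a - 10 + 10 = 3*a^2 + 30*a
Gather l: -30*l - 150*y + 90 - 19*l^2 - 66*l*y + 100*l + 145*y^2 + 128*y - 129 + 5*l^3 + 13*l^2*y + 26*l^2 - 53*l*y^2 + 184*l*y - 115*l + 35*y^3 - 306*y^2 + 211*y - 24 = 5*l^3 + l^2*(13*y + 7) + l*(-53*y^2 + 118*y - 45) + 35*y^3 - 161*y^2 + 189*y - 63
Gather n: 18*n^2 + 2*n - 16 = 18*n^2 + 2*n - 16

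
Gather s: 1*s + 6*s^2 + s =6*s^2 + 2*s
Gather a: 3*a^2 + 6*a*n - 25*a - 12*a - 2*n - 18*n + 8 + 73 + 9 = 3*a^2 + a*(6*n - 37) - 20*n + 90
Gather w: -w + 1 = 1 - w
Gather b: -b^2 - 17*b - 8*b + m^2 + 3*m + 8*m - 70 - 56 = -b^2 - 25*b + m^2 + 11*m - 126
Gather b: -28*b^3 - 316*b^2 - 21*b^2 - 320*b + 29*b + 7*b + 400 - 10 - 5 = -28*b^3 - 337*b^2 - 284*b + 385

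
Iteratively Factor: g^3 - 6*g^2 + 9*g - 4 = (g - 1)*(g^2 - 5*g + 4) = (g - 1)^2*(g - 4)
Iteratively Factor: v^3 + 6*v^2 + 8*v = (v + 4)*(v^2 + 2*v) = v*(v + 4)*(v + 2)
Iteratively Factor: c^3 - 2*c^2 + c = (c - 1)*(c^2 - c) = c*(c - 1)*(c - 1)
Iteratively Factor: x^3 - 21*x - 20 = (x + 1)*(x^2 - x - 20) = (x - 5)*(x + 1)*(x + 4)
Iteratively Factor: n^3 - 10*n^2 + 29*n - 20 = (n - 4)*(n^2 - 6*n + 5) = (n - 4)*(n - 1)*(n - 5)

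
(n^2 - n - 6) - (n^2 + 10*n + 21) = -11*n - 27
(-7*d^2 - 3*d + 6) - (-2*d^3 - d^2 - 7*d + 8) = 2*d^3 - 6*d^2 + 4*d - 2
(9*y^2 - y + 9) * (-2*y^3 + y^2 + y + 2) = -18*y^5 + 11*y^4 - 10*y^3 + 26*y^2 + 7*y + 18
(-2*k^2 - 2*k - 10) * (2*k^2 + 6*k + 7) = -4*k^4 - 16*k^3 - 46*k^2 - 74*k - 70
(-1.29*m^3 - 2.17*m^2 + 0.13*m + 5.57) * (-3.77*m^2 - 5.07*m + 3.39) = 4.8633*m^5 + 14.7212*m^4 + 6.1387*m^3 - 29.0143*m^2 - 27.7992*m + 18.8823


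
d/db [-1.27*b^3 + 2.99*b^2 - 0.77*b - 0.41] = -3.81*b^2 + 5.98*b - 0.77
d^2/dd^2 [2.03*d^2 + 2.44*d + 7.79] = 4.06000000000000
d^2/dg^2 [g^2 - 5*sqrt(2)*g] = 2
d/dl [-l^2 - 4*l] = -2*l - 4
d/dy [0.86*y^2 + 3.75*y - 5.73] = 1.72*y + 3.75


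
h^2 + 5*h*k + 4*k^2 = (h + k)*(h + 4*k)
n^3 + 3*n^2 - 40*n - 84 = (n - 6)*(n + 2)*(n + 7)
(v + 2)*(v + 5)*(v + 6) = v^3 + 13*v^2 + 52*v + 60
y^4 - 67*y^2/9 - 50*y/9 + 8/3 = (y - 3)*(y - 1/3)*(y + 4/3)*(y + 2)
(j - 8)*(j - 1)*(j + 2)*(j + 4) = j^4 - 3*j^3 - 38*j^2 - 24*j + 64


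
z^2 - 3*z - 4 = (z - 4)*(z + 1)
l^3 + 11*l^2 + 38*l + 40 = (l + 2)*(l + 4)*(l + 5)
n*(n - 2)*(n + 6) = n^3 + 4*n^2 - 12*n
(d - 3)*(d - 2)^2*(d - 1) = d^4 - 8*d^3 + 23*d^2 - 28*d + 12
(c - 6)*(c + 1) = c^2 - 5*c - 6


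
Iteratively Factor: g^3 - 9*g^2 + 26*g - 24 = (g - 3)*(g^2 - 6*g + 8) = (g - 4)*(g - 3)*(g - 2)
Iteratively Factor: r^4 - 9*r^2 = (r - 3)*(r^3 + 3*r^2) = (r - 3)*(r + 3)*(r^2) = r*(r - 3)*(r + 3)*(r)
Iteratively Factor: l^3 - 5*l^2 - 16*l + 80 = (l - 4)*(l^2 - l - 20) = (l - 5)*(l - 4)*(l + 4)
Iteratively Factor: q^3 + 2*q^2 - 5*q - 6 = (q + 1)*(q^2 + q - 6) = (q - 2)*(q + 1)*(q + 3)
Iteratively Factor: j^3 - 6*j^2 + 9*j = (j - 3)*(j^2 - 3*j) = j*(j - 3)*(j - 3)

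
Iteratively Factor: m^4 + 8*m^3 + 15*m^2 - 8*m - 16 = (m - 1)*(m^3 + 9*m^2 + 24*m + 16) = (m - 1)*(m + 4)*(m^2 + 5*m + 4) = (m - 1)*(m + 1)*(m + 4)*(m + 4)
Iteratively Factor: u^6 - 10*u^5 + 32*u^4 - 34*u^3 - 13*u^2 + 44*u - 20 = (u - 1)*(u^5 - 9*u^4 + 23*u^3 - 11*u^2 - 24*u + 20) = (u - 2)*(u - 1)*(u^4 - 7*u^3 + 9*u^2 + 7*u - 10) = (u - 2)*(u - 1)^2*(u^3 - 6*u^2 + 3*u + 10) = (u - 5)*(u - 2)*(u - 1)^2*(u^2 - u - 2) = (u - 5)*(u - 2)^2*(u - 1)^2*(u + 1)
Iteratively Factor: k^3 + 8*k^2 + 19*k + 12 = (k + 1)*(k^2 + 7*k + 12) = (k + 1)*(k + 3)*(k + 4)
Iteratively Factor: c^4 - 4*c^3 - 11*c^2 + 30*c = (c - 2)*(c^3 - 2*c^2 - 15*c) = (c - 2)*(c + 3)*(c^2 - 5*c) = (c - 5)*(c - 2)*(c + 3)*(c)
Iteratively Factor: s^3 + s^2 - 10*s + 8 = (s + 4)*(s^2 - 3*s + 2) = (s - 1)*(s + 4)*(s - 2)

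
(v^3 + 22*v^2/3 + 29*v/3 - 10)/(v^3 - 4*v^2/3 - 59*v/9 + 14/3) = 3*(v^2 + 8*v + 15)/(3*v^2 - 2*v - 21)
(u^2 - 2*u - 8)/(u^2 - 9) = (u^2 - 2*u - 8)/(u^2 - 9)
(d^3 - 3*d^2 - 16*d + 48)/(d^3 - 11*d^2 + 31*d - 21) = (d^2 - 16)/(d^2 - 8*d + 7)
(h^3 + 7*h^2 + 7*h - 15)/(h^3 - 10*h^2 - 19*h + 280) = (h^2 + 2*h - 3)/(h^2 - 15*h + 56)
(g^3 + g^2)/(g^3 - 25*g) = g*(g + 1)/(g^2 - 25)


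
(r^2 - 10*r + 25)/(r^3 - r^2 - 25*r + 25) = (r - 5)/(r^2 + 4*r - 5)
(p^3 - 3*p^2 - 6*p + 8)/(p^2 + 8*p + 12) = (p^2 - 5*p + 4)/(p + 6)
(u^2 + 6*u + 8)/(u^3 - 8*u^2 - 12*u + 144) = (u + 2)/(u^2 - 12*u + 36)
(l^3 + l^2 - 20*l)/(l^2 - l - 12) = l*(l + 5)/(l + 3)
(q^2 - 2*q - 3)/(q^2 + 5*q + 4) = (q - 3)/(q + 4)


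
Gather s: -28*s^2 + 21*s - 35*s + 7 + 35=-28*s^2 - 14*s + 42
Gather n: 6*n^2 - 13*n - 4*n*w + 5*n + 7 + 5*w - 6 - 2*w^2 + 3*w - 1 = 6*n^2 + n*(-4*w - 8) - 2*w^2 + 8*w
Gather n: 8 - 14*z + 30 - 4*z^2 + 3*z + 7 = -4*z^2 - 11*z + 45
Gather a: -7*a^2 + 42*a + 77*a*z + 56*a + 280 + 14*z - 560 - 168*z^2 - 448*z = -7*a^2 + a*(77*z + 98) - 168*z^2 - 434*z - 280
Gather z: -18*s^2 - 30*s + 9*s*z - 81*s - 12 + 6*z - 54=-18*s^2 - 111*s + z*(9*s + 6) - 66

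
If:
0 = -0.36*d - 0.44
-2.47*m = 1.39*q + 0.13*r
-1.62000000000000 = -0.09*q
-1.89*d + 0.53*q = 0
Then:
No Solution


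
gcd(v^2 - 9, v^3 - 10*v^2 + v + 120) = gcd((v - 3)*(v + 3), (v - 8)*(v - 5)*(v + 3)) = v + 3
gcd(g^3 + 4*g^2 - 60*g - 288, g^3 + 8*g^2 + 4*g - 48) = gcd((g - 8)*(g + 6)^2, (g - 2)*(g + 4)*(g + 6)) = g + 6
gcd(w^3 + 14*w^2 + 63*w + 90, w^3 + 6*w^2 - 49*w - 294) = w + 6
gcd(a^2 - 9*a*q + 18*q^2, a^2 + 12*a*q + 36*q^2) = 1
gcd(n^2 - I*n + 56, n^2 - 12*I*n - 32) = n - 8*I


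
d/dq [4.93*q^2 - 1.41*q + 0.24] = 9.86*q - 1.41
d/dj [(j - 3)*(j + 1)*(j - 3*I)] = 3*j^2 + j*(-4 - 6*I) - 3 + 6*I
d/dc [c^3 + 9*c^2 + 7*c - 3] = 3*c^2 + 18*c + 7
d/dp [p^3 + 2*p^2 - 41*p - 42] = 3*p^2 + 4*p - 41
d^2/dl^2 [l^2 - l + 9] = 2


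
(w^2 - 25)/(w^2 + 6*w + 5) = (w - 5)/(w + 1)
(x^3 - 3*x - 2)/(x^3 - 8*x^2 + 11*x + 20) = (x^2 - x - 2)/(x^2 - 9*x + 20)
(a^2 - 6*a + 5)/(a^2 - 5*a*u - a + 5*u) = (5 - a)/(-a + 5*u)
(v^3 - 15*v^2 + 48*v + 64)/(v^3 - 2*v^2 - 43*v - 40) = (v - 8)/(v + 5)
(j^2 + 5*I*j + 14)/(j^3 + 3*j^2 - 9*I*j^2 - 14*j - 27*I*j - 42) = (j + 7*I)/(j^2 + j*(3 - 7*I) - 21*I)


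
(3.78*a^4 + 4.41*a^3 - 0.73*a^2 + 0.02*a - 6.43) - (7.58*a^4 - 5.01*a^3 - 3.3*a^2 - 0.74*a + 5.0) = -3.8*a^4 + 9.42*a^3 + 2.57*a^2 + 0.76*a - 11.43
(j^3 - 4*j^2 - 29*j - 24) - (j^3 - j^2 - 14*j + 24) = -3*j^2 - 15*j - 48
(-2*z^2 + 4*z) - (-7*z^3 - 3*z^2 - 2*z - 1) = 7*z^3 + z^2 + 6*z + 1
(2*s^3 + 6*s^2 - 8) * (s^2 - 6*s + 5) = 2*s^5 - 6*s^4 - 26*s^3 + 22*s^2 + 48*s - 40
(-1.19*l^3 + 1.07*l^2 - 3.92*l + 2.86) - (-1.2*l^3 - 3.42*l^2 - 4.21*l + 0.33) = 0.01*l^3 + 4.49*l^2 + 0.29*l + 2.53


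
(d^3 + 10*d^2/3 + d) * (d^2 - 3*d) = d^5 + d^4/3 - 9*d^3 - 3*d^2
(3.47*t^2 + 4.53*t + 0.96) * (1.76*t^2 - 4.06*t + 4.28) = 6.1072*t^4 - 6.1154*t^3 - 1.8506*t^2 + 15.4908*t + 4.1088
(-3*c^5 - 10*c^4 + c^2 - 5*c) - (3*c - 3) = -3*c^5 - 10*c^4 + c^2 - 8*c + 3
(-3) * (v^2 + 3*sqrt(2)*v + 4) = -3*v^2 - 9*sqrt(2)*v - 12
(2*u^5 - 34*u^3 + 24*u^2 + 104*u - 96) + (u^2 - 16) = 2*u^5 - 34*u^3 + 25*u^2 + 104*u - 112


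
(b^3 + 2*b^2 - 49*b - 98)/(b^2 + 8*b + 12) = (b^2 - 49)/(b + 6)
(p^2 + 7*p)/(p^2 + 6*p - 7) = p/(p - 1)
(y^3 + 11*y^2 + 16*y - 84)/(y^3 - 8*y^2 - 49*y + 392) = (y^2 + 4*y - 12)/(y^2 - 15*y + 56)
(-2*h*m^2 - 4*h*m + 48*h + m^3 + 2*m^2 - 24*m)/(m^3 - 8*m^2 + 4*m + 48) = (-2*h*m - 12*h + m^2 + 6*m)/(m^2 - 4*m - 12)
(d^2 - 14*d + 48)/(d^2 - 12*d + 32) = (d - 6)/(d - 4)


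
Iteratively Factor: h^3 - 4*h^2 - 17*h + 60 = (h - 5)*(h^2 + h - 12) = (h - 5)*(h - 3)*(h + 4)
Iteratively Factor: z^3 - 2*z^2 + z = (z - 1)*(z^2 - z) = (z - 1)^2*(z)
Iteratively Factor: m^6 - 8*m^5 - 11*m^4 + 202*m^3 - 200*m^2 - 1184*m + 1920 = (m + 3)*(m^5 - 11*m^4 + 22*m^3 + 136*m^2 - 608*m + 640) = (m - 5)*(m + 3)*(m^4 - 6*m^3 - 8*m^2 + 96*m - 128) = (m - 5)*(m + 3)*(m + 4)*(m^3 - 10*m^2 + 32*m - 32) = (m - 5)*(m - 4)*(m + 3)*(m + 4)*(m^2 - 6*m + 8) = (m - 5)*(m - 4)*(m - 2)*(m + 3)*(m + 4)*(m - 4)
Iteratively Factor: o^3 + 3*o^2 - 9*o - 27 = (o + 3)*(o^2 - 9) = (o - 3)*(o + 3)*(o + 3)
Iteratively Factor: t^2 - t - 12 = (t - 4)*(t + 3)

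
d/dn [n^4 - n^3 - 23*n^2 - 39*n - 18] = 4*n^3 - 3*n^2 - 46*n - 39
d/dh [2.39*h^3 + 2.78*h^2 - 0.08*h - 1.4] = 7.17*h^2 + 5.56*h - 0.08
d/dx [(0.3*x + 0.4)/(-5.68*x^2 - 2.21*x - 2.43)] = (1.704*x^2 + 4.544*x + 0.155)/(32.2624*x^4 + 25.1056*x^3 + 32.4889*x^2 + 10.7406*x + 5.9049)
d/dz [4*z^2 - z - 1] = 8*z - 1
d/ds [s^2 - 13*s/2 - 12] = 2*s - 13/2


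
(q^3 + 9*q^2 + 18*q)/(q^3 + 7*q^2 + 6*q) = (q + 3)/(q + 1)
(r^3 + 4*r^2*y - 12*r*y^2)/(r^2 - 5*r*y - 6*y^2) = r*(-r^2 - 4*r*y + 12*y^2)/(-r^2 + 5*r*y + 6*y^2)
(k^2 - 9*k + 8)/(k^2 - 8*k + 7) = (k - 8)/(k - 7)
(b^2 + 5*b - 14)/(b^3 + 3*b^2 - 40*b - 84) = (b - 2)/(b^2 - 4*b - 12)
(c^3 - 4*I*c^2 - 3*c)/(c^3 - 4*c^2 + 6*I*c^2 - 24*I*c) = (c^2 - 4*I*c - 3)/(c^2 + c*(-4 + 6*I) - 24*I)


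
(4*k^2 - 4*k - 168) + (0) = 4*k^2 - 4*k - 168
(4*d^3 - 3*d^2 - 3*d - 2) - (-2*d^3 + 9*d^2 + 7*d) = 6*d^3 - 12*d^2 - 10*d - 2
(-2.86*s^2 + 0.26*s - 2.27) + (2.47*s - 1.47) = -2.86*s^2 + 2.73*s - 3.74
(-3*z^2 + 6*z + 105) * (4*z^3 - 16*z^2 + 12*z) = -12*z^5 + 72*z^4 + 288*z^3 - 1608*z^2 + 1260*z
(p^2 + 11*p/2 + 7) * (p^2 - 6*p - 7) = p^4 - p^3/2 - 33*p^2 - 161*p/2 - 49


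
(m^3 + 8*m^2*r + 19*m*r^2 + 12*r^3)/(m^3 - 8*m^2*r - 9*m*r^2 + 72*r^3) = (m^2 + 5*m*r + 4*r^2)/(m^2 - 11*m*r + 24*r^2)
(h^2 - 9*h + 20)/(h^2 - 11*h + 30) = (h - 4)/(h - 6)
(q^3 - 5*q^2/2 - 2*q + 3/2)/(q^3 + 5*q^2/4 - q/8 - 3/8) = 4*(q - 3)/(4*q + 3)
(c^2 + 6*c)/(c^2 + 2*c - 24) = c/(c - 4)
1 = 1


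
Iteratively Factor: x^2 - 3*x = (x - 3)*(x)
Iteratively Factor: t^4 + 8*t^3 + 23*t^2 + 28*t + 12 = (t + 2)*(t^3 + 6*t^2 + 11*t + 6) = (t + 2)^2*(t^2 + 4*t + 3) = (t + 2)^2*(t + 3)*(t + 1)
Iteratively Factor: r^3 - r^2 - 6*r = (r)*(r^2 - r - 6) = r*(r + 2)*(r - 3)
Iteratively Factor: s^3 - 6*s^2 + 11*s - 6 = (s - 3)*(s^2 - 3*s + 2) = (s - 3)*(s - 2)*(s - 1)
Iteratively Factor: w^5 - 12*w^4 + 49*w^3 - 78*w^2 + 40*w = (w - 1)*(w^4 - 11*w^3 + 38*w^2 - 40*w) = w*(w - 1)*(w^3 - 11*w^2 + 38*w - 40) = w*(w - 4)*(w - 1)*(w^2 - 7*w + 10) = w*(w - 5)*(w - 4)*(w - 1)*(w - 2)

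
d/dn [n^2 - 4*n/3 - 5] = 2*n - 4/3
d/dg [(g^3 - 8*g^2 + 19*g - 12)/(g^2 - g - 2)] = (g^4 - 2*g^3 - 17*g^2 + 56*g - 50)/(g^4 - 2*g^3 - 3*g^2 + 4*g + 4)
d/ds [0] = 0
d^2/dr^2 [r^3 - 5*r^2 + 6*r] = 6*r - 10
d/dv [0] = 0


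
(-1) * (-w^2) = w^2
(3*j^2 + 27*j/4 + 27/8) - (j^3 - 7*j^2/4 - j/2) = -j^3 + 19*j^2/4 + 29*j/4 + 27/8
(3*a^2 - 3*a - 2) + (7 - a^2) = 2*a^2 - 3*a + 5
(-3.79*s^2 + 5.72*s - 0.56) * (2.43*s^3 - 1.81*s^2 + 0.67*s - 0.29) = -9.2097*s^5 + 20.7595*s^4 - 14.2533*s^3 + 5.9451*s^2 - 2.034*s + 0.1624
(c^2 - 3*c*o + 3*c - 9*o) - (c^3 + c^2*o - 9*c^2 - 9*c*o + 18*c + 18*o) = -c^3 - c^2*o + 10*c^2 + 6*c*o - 15*c - 27*o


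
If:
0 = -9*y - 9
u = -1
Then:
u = -1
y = -1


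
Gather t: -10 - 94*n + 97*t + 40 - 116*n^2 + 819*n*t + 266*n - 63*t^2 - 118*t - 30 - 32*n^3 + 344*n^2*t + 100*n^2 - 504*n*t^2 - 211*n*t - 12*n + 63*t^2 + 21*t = -32*n^3 - 16*n^2 - 504*n*t^2 + 160*n + t*(344*n^2 + 608*n)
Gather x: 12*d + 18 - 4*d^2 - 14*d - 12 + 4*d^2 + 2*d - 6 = 0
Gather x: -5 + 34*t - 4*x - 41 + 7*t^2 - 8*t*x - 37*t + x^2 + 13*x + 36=7*t^2 - 3*t + x^2 + x*(9 - 8*t) - 10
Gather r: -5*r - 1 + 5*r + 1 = 0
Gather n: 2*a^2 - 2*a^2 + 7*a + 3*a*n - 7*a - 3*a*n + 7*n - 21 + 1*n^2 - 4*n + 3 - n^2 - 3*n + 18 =0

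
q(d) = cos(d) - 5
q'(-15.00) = 0.65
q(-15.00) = -5.76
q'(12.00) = 0.54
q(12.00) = -4.16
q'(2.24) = -0.78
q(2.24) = -5.62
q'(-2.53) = 0.57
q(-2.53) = -5.82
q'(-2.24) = 0.78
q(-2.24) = -5.62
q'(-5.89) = -0.38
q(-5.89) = -4.08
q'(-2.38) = 0.69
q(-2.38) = -5.72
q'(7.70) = -0.99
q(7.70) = -4.85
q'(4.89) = 0.98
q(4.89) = -4.82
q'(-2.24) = 0.78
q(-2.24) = -5.62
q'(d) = -sin(d)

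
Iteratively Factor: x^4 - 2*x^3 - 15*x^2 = (x)*(x^3 - 2*x^2 - 15*x) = x*(x - 5)*(x^2 + 3*x) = x*(x - 5)*(x + 3)*(x)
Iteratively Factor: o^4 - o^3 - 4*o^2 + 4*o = (o)*(o^3 - o^2 - 4*o + 4) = o*(o - 2)*(o^2 + o - 2) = o*(o - 2)*(o + 2)*(o - 1)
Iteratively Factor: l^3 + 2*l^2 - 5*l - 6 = (l - 2)*(l^2 + 4*l + 3) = (l - 2)*(l + 1)*(l + 3)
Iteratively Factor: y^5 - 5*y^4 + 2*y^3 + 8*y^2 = (y - 4)*(y^4 - y^3 - 2*y^2) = (y - 4)*(y - 2)*(y^3 + y^2) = y*(y - 4)*(y - 2)*(y^2 + y) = y^2*(y - 4)*(y - 2)*(y + 1)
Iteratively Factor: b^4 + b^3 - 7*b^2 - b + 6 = (b - 1)*(b^3 + 2*b^2 - 5*b - 6) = (b - 2)*(b - 1)*(b^2 + 4*b + 3) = (b - 2)*(b - 1)*(b + 1)*(b + 3)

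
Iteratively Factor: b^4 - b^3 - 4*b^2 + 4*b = (b)*(b^3 - b^2 - 4*b + 4) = b*(b + 2)*(b^2 - 3*b + 2) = b*(b - 2)*(b + 2)*(b - 1)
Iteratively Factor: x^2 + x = (x + 1)*(x)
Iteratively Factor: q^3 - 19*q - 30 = (q + 3)*(q^2 - 3*q - 10) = (q + 2)*(q + 3)*(q - 5)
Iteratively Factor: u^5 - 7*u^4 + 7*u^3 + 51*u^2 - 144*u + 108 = (u - 2)*(u^4 - 5*u^3 - 3*u^2 + 45*u - 54) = (u - 2)*(u + 3)*(u^3 - 8*u^2 + 21*u - 18) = (u - 2)^2*(u + 3)*(u^2 - 6*u + 9) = (u - 3)*(u - 2)^2*(u + 3)*(u - 3)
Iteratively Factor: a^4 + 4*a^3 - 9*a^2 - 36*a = (a + 4)*(a^3 - 9*a) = (a - 3)*(a + 4)*(a^2 + 3*a) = a*(a - 3)*(a + 4)*(a + 3)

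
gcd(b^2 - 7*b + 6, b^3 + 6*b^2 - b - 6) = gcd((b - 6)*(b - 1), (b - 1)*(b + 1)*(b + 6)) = b - 1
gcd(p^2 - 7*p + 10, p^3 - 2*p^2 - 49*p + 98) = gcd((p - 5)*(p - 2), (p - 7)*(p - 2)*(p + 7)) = p - 2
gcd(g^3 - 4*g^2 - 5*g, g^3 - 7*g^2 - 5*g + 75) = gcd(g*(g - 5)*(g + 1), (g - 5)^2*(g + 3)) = g - 5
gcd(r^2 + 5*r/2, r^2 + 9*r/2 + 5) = r + 5/2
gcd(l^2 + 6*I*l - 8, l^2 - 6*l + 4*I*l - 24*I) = l + 4*I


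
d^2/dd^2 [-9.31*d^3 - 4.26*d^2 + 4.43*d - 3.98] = -55.86*d - 8.52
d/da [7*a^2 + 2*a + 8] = 14*a + 2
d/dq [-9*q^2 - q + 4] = -18*q - 1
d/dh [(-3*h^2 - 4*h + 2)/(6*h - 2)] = (-9*h^2 + 6*h - 2)/(2*(9*h^2 - 6*h + 1))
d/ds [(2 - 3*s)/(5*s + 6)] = -28/(5*s + 6)^2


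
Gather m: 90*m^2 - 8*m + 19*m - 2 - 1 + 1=90*m^2 + 11*m - 2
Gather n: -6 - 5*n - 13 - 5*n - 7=-10*n - 26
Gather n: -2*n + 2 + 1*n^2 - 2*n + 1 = n^2 - 4*n + 3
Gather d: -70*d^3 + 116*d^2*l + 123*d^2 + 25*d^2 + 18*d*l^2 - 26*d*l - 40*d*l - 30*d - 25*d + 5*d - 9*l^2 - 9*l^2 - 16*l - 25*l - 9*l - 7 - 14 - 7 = -70*d^3 + d^2*(116*l + 148) + d*(18*l^2 - 66*l - 50) - 18*l^2 - 50*l - 28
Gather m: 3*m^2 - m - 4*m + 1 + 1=3*m^2 - 5*m + 2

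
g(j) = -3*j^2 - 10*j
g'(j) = -6*j - 10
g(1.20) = -16.32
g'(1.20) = -17.20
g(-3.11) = 2.08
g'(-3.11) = 8.66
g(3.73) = -79.04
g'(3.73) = -32.38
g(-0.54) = 4.53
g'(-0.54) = -6.76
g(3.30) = -65.67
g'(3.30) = -29.80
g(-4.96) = -24.20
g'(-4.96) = 19.76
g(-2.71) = 5.07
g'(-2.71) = 6.26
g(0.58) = -6.81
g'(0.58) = -13.48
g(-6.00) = -48.00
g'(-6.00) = 26.00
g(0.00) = 0.00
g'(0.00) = -10.00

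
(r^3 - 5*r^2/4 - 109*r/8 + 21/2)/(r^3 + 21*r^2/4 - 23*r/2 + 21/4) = (r^2 - r/2 - 14)/(r^2 + 6*r - 7)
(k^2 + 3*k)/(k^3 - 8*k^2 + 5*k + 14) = k*(k + 3)/(k^3 - 8*k^2 + 5*k + 14)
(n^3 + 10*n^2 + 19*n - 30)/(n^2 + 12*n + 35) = (n^2 + 5*n - 6)/(n + 7)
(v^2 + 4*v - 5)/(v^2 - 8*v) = (v^2 + 4*v - 5)/(v*(v - 8))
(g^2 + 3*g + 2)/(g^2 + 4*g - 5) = (g^2 + 3*g + 2)/(g^2 + 4*g - 5)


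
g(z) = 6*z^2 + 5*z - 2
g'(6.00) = 77.00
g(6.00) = 244.00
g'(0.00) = 5.00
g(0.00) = -2.00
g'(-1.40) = -11.80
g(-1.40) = 2.76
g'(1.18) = 19.16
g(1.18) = 12.25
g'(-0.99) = -6.88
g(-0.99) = -1.07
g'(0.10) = 6.20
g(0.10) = -1.44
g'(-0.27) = 1.76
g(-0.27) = -2.91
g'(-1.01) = -7.12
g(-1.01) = -0.93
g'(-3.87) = -41.44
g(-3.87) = 68.51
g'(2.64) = 36.68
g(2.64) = 53.02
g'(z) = 12*z + 5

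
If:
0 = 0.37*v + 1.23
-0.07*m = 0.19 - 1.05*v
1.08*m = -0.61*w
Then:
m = -52.58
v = -3.32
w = 93.09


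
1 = 1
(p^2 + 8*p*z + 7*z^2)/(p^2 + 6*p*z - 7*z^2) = (-p - z)/(-p + z)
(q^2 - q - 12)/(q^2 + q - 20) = (q + 3)/(q + 5)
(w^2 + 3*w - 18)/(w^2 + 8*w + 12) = (w - 3)/(w + 2)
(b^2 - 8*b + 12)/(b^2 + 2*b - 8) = (b - 6)/(b + 4)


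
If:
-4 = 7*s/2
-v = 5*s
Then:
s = -8/7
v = 40/7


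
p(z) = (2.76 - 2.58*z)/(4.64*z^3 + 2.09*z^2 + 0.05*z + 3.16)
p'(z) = (2.76 - 2.58*z)*(-13.92*z^2 - 4.18*z - 0.05)/(4.64*z^3 + 2.09*z^2 + 0.05*z + 3.16)^2 - 2.58/(4.64*z^3 + 2.09*z^2 + 0.05*z + 3.16) = (23.9424*z^3 - 33.027*z^2 - 11.5368*z - 8.2908)/(21.5296*z^6 + 19.3952*z^5 + 4.8321*z^4 + 29.5338*z^3 + 13.2113*z^2 + 0.316*z + 9.9856)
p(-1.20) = -3.07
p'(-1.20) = -22.90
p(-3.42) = -0.07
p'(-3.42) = -0.05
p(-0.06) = 0.92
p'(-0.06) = -0.77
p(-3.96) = -0.05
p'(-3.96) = -0.03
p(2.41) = -0.04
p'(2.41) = 0.02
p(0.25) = 0.63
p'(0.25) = -1.13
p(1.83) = -0.05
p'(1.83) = 0.00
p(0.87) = 0.07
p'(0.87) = -0.45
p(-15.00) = -0.00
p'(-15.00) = -0.00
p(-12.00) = -0.00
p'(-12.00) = -0.00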